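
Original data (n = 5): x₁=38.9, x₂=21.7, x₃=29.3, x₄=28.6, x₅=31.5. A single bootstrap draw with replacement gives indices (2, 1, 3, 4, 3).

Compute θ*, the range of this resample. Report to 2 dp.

θ* = 17.20

Resample values: 21.7, 38.9, 29.3, 28.6, 29.3.
Range = 38.9 − 21.7 = 17.20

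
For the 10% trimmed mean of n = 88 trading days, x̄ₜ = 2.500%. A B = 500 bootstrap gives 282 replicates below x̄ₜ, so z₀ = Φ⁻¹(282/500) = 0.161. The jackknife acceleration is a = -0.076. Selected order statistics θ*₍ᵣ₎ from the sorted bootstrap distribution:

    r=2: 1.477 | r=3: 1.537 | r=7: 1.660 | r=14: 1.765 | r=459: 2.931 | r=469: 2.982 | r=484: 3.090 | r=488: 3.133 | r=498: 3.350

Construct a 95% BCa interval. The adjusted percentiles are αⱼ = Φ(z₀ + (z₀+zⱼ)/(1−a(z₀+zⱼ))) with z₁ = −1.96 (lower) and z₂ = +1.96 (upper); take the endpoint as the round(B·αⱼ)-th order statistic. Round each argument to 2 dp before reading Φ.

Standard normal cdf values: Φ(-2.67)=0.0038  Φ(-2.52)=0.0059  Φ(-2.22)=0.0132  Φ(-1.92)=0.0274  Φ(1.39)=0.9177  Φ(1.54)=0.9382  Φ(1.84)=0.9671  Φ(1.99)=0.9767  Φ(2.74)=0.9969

(1.765, 3.133)

Lower: z₀ + z₁ = 0.161 + (-1.960) = -1.799; 1 − a(z₀+z₁) = 1 − (-0.076)(-1.799) = 0.8633; argument = 0.161 + (-1.799)/0.8633 = -1.9229 → -1.92.
α₁ = Φ(-1.92) = 0.0274; rank = round(500 × 0.0274) = 14; θ*₍14₎ = 1.765.
Upper: z₀ + z₂ = 2.121; 1 − a(z₀+z₂) = 1.1612; argument = 1.9876 → 1.99; α₂ = 0.9767; rank = 488; θ*₍488₎ = 3.133.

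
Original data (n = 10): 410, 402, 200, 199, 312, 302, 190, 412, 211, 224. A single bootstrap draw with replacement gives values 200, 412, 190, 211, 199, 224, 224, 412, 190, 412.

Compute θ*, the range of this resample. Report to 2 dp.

Range = 412 − 190 = 222.00

θ* = 222.00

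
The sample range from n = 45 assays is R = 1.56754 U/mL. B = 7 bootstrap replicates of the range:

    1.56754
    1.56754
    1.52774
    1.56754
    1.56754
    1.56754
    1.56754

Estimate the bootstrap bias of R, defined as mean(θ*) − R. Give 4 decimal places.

mean(θ*) = (1.56754 + 1.56754 + 1.52774 + 1.56754 + 1.56754 + 1.56754 + 1.56754) / 7 = 1.56185
bias = 1.56185 − 1.56754

bias = −0.0057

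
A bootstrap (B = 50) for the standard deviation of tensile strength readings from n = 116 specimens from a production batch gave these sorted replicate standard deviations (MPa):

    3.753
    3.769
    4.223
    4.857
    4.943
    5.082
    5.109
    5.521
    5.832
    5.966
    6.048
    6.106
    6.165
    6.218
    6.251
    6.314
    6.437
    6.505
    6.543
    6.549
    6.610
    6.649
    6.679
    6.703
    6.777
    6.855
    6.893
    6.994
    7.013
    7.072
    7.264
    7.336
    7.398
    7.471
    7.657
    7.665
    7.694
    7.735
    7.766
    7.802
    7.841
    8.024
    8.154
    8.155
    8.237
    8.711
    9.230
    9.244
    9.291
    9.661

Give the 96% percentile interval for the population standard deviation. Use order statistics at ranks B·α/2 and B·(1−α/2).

α = 0.04; lower rank = 50 × 0.020 = 1; upper rank = 50 × 0.980 = 49.
The 1st smallest replicate is 3.753; the 49th is 9.291.

(3.753, 9.291)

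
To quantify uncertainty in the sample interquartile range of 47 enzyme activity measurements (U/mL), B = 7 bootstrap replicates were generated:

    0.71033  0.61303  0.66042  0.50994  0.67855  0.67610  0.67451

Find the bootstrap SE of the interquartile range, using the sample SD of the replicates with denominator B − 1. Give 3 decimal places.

SE* = 0.067

Bootstrap SE is the standard deviation of the 7 replicate interquartile ranges.
Mean of replicates: (0.71033 + 0.61303 + 0.66042 + 0.50994 + 0.67855 + 0.67610 + 0.67451) / 7 = 4.522880 / 7 = 0.646126
Sum of squared deviations: (+0.064204)² + (−0.033096)² + (+0.014294)² + (−0.136186)² + (+0.032424)² + (+0.029974)² + (+0.028384)² = 0.026724
Variance = 0.026724 / 6 = 0.004454
SE* = √0.004454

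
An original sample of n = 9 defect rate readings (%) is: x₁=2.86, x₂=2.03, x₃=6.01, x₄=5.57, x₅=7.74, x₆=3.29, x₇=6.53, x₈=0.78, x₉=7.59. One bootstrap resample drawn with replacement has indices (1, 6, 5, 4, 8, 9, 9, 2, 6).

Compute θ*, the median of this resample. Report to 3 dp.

θ* = 3.290

Resample values: 2.86, 3.29, 7.74, 5.57, 0.78, 7.59, 7.59, 2.03, 3.29.
Sorted: 0.78, 2.03, 2.86, 3.29, 3.29, 5.57, 7.59, 7.59, 7.74
Median = middle value = 3.290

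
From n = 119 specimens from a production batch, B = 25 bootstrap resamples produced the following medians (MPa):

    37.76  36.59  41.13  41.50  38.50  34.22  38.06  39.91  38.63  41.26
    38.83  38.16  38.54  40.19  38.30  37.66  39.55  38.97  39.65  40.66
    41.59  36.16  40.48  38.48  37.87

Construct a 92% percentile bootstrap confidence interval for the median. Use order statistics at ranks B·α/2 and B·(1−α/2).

(34.22, 41.50)

Sorted replicates: 34.22, 36.16, 36.59, 37.66, 37.76, 37.87, 38.06, 38.16, 38.30, 38.48, 38.50, 38.54, 38.63, 38.83, 38.97, 39.55, 39.65, 39.91, 40.19, 40.48, 40.66, 41.13, 41.26, 41.50, 41.59
α = 0.08; lower rank = 25 × 0.040 = 1; upper rank = 25 × 0.960 = 24.
The 1st smallest replicate is 34.22; the 24th is 41.50.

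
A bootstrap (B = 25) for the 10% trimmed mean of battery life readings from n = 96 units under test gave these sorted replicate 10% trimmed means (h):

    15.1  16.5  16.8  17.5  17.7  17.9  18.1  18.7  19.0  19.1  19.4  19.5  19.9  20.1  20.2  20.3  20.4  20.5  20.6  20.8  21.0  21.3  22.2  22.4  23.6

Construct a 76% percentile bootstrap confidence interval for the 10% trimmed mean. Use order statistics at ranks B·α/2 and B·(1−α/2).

α = 0.24; lower rank = 25 × 0.120 = 3; upper rank = 25 × 0.880 = 22.
The 3rd smallest replicate is 16.8; the 22nd is 21.3.

(16.8, 21.3)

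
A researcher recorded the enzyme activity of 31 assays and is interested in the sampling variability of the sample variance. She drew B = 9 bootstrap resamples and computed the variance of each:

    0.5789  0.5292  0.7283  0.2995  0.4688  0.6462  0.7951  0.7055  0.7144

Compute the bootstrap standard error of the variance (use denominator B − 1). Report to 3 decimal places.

Bootstrap SE is the standard deviation of the 9 replicate variances.
Mean of replicates: (0.5789 + 0.5292 + 0.7283 + 0.2995 + 0.4688 + 0.6462 + 0.7951 + 0.7055 + 0.7144) / 9 = 5.46590 / 9 = 0.60732
Sum of squared deviations: (−0.02842)² + (−0.07812)² + (+0.12098)² + (−0.30782)² + (−0.13852)² + (+0.03888)² + (+0.18778)² + (+0.09818)² + (+0.10708)² = 0.19337
Variance = 0.19337 / 8 = 0.02417
SE* = √0.02417

SE* = 0.155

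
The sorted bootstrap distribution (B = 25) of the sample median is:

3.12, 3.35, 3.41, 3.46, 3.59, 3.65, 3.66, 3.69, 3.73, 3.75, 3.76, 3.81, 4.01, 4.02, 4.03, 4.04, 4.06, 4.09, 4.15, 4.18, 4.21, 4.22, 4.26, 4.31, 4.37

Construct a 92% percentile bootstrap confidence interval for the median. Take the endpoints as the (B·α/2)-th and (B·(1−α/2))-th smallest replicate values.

α = 0.08; lower rank = 25 × 0.040 = 1; upper rank = 25 × 0.960 = 24.
The 1st smallest replicate is 3.12; the 24th is 4.31.

(3.12, 4.31)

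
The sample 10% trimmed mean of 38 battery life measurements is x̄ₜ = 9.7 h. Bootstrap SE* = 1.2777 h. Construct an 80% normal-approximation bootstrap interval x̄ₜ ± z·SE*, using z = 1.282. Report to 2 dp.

(8.06, 11.34)

Margin = 1.282 × 1.2777 = 1.638
Interval: 9.7 ± 1.638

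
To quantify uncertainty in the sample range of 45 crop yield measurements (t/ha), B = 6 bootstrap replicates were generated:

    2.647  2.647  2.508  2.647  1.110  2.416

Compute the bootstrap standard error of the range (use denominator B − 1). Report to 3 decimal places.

Bootstrap SE is the standard deviation of the 6 replicate ranges.
Mean of replicates: (2.647 + 2.647 + 2.508 + 2.647 + 1.110 + 2.416) / 6 = 13.9750 / 6 = 2.3292
Sum of squared deviations: (+0.3178)² + (+0.3178)² + (+0.1788)² + (+0.3178)² + (−1.2192)² + (+0.0868)² = 1.8289
Variance = 1.8289 / 5 = 0.3658
SE* = √0.3658

SE* = 0.605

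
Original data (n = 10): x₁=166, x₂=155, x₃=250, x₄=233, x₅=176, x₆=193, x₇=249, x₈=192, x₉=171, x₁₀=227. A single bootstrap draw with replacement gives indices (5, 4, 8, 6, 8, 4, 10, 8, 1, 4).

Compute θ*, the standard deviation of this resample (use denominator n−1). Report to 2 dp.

Resample values: 176, 233, 192, 193, 192, 233, 227, 192, 166, 233.
Mean = 203.7000; sum of squared deviations = 5832.1000
s² = 5832.1000 / 9 = 648.0111
s = √648.0111 = 25.46

θ* = 25.46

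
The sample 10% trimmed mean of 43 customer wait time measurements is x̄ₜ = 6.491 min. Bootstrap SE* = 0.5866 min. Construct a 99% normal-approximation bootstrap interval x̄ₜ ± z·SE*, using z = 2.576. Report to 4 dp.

Margin = 2.576 × 0.5866 = 1.51108
Interval: 6.491 ± 1.51108

(4.9799, 8.0021)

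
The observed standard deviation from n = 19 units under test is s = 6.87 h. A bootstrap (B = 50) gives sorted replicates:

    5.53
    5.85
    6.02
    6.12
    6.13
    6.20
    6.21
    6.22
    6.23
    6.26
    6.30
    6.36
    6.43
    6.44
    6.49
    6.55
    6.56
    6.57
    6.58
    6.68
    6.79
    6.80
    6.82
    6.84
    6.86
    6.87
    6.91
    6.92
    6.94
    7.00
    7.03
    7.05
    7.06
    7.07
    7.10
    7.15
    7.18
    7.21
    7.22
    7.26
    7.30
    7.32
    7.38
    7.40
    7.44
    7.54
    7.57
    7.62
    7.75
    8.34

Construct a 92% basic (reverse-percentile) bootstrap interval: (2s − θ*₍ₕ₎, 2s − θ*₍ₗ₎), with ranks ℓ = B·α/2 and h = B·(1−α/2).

Percentile endpoints at ranks 2 and 48: θ*₍2₎ = 5.85, θ*₍48₎ = 7.62.
Basic interval reflects these around s:
  lower = 2 × 6.87 − 7.62 = 6.12
  upper = 2 × 6.87 − 5.85 = 7.89

(6.12, 7.89)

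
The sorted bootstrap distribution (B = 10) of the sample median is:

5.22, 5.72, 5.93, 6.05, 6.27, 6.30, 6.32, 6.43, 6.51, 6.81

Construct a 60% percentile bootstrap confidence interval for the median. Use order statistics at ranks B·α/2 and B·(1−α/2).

α = 0.40; lower rank = 10 × 0.200 = 2; upper rank = 10 × 0.800 = 8.
The 2nd smallest replicate is 5.72; the 8th is 6.43.

(5.72, 6.43)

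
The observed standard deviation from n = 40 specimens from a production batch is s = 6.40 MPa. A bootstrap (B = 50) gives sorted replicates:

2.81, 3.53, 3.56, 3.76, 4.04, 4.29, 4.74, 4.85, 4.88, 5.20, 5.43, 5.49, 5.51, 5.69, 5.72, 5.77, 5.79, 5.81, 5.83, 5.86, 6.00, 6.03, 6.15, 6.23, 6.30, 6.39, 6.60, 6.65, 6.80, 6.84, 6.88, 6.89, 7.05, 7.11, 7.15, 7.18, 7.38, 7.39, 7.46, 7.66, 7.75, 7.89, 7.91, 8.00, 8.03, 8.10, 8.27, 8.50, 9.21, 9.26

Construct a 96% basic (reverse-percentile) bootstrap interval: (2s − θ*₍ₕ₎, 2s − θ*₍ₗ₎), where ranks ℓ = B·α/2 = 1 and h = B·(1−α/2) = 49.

(3.59, 9.99)

Percentile endpoints at ranks 1 and 49: θ*₍1₎ = 2.81, θ*₍49₎ = 9.21.
Basic interval reflects these around s:
  lower = 2 × 6.40 − 9.21 = 3.59
  upper = 2 × 6.40 − 2.81 = 9.99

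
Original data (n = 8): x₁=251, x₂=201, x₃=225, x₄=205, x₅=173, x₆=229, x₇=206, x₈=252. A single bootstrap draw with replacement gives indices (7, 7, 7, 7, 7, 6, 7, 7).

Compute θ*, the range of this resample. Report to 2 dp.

Resample values: 206, 206, 206, 206, 206, 229, 206, 206.
Range = 229 − 206 = 23.00

θ* = 23.00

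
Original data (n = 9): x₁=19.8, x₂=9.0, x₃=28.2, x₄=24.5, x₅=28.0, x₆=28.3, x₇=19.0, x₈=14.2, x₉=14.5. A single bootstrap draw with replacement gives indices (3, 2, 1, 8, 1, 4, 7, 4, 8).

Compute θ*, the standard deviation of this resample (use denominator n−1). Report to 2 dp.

θ* = 6.04

Resample values: 28.2, 9.0, 19.8, 14.2, 19.8, 24.5, 19.0, 24.5, 14.2.
Mean = 19.2444; sum of squared deviations = 291.9622
s² = 291.9622 / 8 = 36.4953
s = √36.4953 = 6.04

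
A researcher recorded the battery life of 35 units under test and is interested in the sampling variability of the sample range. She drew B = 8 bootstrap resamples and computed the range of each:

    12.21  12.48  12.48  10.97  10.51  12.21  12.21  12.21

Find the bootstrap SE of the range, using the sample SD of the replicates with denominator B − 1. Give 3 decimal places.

Bootstrap SE is the standard deviation of the 8 replicate ranges.
Mean of replicates: (12.21 + 12.48 + 12.48 + 10.97 + 10.51 + 12.21 + 12.21 + 12.21) / 8 = 95.2800 / 8 = 11.9100
Sum of squared deviations: (+0.3000)² + (+0.5700)² + (+0.5700)² + (−0.9400)² + (−1.4000)² + (+0.3000)² + (+0.3000)² + (+0.3000)² = 3.8534
Variance = 3.8534 / 7 = 0.5505
SE* = √0.5505

SE* = 0.742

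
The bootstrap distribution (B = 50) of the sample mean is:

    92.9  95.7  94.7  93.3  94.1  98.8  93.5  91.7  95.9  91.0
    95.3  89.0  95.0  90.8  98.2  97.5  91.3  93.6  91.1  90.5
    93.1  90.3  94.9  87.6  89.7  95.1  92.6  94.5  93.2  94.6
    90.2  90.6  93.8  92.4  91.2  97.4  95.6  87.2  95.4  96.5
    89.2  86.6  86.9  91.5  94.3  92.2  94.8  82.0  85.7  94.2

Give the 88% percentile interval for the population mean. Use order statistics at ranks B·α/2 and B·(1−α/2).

Sorted replicates: 82.0, 85.7, 86.6, 86.9, 87.2, 87.6, 89.0, 89.2, 89.7, 90.2, 90.3, 90.5, 90.6, 90.8, 91.0, 91.1, 91.2, 91.3, 91.5, 91.7, 92.2, 92.4, 92.6, 92.9, 93.1, 93.2, 93.3, 93.5, 93.6, 93.8, 94.1, 94.2, 94.3, 94.5, 94.6, 94.7, 94.8, 94.9, 95.0, 95.1, 95.3, 95.4, 95.6, 95.7, 95.9, 96.5, 97.4, 97.5, 98.2, 98.8
α = 0.12; lower rank = 50 × 0.060 = 3; upper rank = 50 × 0.940 = 47.
The 3rd smallest replicate is 86.6; the 47th is 97.4.

(86.6, 97.4)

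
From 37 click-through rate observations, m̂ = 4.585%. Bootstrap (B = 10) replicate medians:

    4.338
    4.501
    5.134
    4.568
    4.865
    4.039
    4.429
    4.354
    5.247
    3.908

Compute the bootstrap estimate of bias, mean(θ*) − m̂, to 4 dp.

mean(θ*) = (4.338 + 4.501 + 5.134 + 4.568 + 4.865 + 4.039 + 4.429 + 4.354 + 5.247 + 3.908) / 10 = 4.53830
bias = 4.53830 − 4.585

bias = −0.0467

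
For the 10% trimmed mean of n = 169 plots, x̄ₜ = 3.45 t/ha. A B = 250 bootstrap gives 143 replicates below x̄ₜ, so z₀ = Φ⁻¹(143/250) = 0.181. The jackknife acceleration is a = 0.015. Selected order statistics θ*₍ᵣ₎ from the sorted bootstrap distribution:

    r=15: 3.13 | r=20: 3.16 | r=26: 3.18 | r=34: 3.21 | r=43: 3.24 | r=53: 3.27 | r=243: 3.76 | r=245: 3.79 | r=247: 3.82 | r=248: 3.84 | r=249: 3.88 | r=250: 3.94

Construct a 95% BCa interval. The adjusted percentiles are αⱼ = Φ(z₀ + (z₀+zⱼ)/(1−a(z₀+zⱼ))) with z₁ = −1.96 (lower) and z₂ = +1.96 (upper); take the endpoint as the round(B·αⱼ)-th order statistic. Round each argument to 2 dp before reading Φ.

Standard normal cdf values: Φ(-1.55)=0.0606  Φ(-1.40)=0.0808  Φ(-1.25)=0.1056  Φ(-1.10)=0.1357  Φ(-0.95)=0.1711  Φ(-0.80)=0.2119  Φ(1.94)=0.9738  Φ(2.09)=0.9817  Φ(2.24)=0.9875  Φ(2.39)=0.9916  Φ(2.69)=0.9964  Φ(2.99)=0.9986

Lower: z₀ + z₁ = 0.181 + (-1.960) = -1.779; 1 − a(z₀+z₁) = 1 − (0.015)(-1.779) = 1.0267; argument = 0.181 + (-1.779)/1.0267 = -1.5518 → -1.55.
α₁ = Φ(-1.55) = 0.0606; rank = round(250 × 0.0606) = 15; θ*₍15₎ = 3.13.
Upper: z₀ + z₂ = 2.141; 1 − a(z₀+z₂) = 0.9679; argument = 2.3930 → 2.39; α₂ = 0.9916; rank = 248; θ*₍248₎ = 3.84.

(3.13, 3.84)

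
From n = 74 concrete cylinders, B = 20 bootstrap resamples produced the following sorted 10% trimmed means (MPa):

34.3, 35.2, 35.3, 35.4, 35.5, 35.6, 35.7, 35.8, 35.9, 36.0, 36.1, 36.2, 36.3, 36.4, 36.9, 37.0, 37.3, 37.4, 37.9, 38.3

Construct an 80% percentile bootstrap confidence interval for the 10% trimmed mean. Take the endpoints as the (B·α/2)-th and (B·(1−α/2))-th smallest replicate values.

α = 0.20; lower rank = 20 × 0.100 = 2; upper rank = 20 × 0.900 = 18.
The 2nd smallest replicate is 35.2; the 18th is 37.4.

(35.2, 37.4)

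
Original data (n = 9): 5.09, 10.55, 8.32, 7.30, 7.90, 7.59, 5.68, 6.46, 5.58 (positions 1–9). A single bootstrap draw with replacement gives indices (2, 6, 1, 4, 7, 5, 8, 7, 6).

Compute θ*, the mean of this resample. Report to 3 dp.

Resample values: 10.55, 7.59, 5.09, 7.30, 5.68, 7.90, 6.46, 5.68, 7.59.
Mean = (10.55 + 7.59 + 5.09 + 7.30 + 5.68 + 7.90 + 6.46 + 5.68 + 7.59) / 9 = 63.840 / 9 = 7.093

θ* = 7.093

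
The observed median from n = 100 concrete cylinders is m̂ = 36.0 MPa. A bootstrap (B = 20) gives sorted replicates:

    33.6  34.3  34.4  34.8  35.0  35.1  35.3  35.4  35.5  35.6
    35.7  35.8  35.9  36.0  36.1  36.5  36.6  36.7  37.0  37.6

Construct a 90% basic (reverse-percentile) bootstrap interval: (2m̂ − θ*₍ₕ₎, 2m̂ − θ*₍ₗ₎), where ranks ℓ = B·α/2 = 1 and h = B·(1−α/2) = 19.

(35.0, 38.4)

Percentile endpoints at ranks 1 and 19: θ*₍1₎ = 33.6, θ*₍19₎ = 37.0.
Basic interval reflects these around m̂:
  lower = 2 × 36.0 − 37.0 = 35.0
  upper = 2 × 36.0 − 33.6 = 38.4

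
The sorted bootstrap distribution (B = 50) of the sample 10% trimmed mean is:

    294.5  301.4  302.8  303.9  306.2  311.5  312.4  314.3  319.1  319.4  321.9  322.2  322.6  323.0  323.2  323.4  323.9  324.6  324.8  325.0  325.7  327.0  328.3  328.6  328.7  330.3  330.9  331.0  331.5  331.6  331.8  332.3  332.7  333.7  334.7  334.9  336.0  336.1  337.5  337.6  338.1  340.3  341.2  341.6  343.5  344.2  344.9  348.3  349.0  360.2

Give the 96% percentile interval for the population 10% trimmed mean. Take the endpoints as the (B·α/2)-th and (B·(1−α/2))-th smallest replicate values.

α = 0.04; lower rank = 50 × 0.020 = 1; upper rank = 50 × 0.980 = 49.
The 1st smallest replicate is 294.5; the 49th is 349.0.

(294.5, 349.0)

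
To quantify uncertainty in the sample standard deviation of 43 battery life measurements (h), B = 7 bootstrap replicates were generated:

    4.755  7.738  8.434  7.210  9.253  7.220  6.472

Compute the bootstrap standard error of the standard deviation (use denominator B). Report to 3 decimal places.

Bootstrap SE is the standard deviation of the 7 replicate standard deviations.
Mean of replicates: (4.755 + 7.738 + 8.434 + 7.210 + 9.253 + 7.220 + 6.472) / 7 = 51.0820 / 7 = 7.2974
Sum of squared deviations: (−2.5424)² + (+0.4406)² + (+1.1366)² + (−0.0874)² + (+1.9556)² + (−0.0774)² + (−0.8254)² = 12.4691
Variance = 12.4691 / 7 = 1.7813
SE* = √1.7813

SE* = 1.335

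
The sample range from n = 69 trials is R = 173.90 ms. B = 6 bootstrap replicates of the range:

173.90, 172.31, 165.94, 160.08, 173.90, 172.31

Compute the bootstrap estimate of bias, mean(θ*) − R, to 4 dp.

mean(θ*) = (173.90 + 172.31 + 165.94 + 160.08 + 173.90 + 172.31) / 6 = 169.74000
bias = 169.74000 − 173.90

bias = −4.1600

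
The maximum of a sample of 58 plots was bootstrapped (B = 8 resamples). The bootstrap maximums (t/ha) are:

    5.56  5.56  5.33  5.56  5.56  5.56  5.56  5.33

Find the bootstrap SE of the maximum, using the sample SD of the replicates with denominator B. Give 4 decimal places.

Bootstrap SE is the standard deviation of the 8 replicate maximums.
Mean of replicates: (5.56 + 5.56 + 5.33 + 5.56 + 5.56 + 5.56 + 5.56 + 5.33) / 8 = 44.02000 / 8 = 5.50250
Sum of squared deviations: (+0.05750)² + (+0.05750)² + (−0.17250)² + (+0.05750)² + (+0.05750)² + (+0.05750)² + (+0.05750)² + (−0.17250)² = 0.07935
Variance = 0.07935 / 8 = 0.00992
SE* = √0.00992

SE* = 0.0996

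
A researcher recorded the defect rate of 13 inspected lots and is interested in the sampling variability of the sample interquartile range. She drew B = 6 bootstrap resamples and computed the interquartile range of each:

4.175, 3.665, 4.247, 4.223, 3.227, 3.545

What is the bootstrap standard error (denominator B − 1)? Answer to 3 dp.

SE* = 0.428

Bootstrap SE is the standard deviation of the 6 replicate interquartile ranges.
Mean of replicates: (4.175 + 3.665 + 4.247 + 4.223 + 3.227 + 3.545) / 6 = 23.0820 / 6 = 3.8470
Sum of squared deviations: (+0.3280)² + (−0.1820)² + (+0.4000)² + (+0.3760)² + (−0.6200)² + (−0.3020)² = 0.9177
Variance = 0.9177 / 5 = 0.1835
SE* = √0.1835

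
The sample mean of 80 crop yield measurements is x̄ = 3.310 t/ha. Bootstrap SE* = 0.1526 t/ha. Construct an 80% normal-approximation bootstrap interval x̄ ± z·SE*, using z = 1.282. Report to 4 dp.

(3.1144, 3.5056)

Margin = 1.282 × 0.1526 = 0.19563
Interval: 3.310 ± 0.19563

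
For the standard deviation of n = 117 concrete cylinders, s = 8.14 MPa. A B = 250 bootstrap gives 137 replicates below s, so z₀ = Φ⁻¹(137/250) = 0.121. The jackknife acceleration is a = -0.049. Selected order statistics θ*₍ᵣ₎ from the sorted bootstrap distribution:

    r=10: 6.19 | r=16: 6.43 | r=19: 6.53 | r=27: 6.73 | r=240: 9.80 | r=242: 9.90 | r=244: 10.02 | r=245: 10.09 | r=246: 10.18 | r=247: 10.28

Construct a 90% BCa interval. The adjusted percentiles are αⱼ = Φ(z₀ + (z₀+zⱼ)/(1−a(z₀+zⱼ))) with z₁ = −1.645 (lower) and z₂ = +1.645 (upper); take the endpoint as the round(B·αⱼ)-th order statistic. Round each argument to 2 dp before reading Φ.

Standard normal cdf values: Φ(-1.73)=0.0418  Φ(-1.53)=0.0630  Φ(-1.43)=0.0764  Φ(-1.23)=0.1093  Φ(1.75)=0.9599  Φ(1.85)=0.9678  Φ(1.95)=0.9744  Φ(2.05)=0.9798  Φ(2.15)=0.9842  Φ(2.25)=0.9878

(6.43, 9.80)

Lower: z₀ + z₁ = 0.121 + (-1.645) = -1.524; 1 − a(z₀+z₁) = 1 − (-0.049)(-1.524) = 0.9253; argument = 0.121 + (-1.524)/0.9253 = -1.5260 → -1.53.
α₁ = Φ(-1.53) = 0.0630; rank = round(250 × 0.0630) = 16; θ*₍16₎ = 6.43.
Upper: z₀ + z₂ = 1.766; 1 − a(z₀+z₂) = 1.0865; argument = 1.7464 → 1.75; α₂ = 0.9599; rank = 240; θ*₍240₎ = 9.80.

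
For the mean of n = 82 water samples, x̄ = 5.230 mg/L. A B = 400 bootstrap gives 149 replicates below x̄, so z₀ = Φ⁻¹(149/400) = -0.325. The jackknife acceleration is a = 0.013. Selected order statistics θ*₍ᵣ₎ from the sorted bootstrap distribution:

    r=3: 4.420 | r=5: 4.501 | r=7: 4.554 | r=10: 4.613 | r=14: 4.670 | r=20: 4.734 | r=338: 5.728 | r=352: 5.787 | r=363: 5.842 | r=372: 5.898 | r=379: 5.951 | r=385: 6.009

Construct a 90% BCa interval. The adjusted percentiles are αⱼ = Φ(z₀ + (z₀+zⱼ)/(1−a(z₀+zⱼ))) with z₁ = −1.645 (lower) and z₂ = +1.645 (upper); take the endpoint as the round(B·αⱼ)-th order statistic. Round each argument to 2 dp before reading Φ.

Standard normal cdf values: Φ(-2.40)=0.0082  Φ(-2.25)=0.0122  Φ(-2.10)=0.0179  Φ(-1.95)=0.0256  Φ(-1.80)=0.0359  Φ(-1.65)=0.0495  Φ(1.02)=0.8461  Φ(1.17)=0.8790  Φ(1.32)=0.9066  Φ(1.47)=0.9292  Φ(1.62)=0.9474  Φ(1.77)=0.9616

Lower: z₀ + z₁ = -0.325 + (-1.645) = -1.970; 1 − a(z₀+z₁) = 1 − (0.013)(-1.970) = 1.0256; argument = -0.325 + (-1.970)/1.0256 = -2.2458 → -2.25.
α₁ = Φ(-2.25) = 0.0122; rank = round(400 × 0.0122) = 5; θ*₍5₎ = 4.501.
Upper: z₀ + z₂ = 1.320; 1 − a(z₀+z₂) = 0.9828; argument = 1.0180 → 1.02; α₂ = 0.8461; rank = 338; θ*₍338₎ = 5.728.

(4.501, 5.728)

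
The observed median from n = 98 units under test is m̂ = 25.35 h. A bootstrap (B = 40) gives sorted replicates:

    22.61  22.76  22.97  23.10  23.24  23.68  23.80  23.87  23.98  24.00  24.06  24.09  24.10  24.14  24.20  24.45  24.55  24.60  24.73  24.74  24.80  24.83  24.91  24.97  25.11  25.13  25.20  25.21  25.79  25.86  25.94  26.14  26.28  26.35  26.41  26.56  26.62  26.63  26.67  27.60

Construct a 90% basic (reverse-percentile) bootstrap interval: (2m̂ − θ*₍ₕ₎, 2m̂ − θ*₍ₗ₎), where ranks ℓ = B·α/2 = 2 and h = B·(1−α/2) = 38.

(24.07, 27.94)

Percentile endpoints at ranks 2 and 38: θ*₍2₎ = 22.76, θ*₍38₎ = 26.63.
Basic interval reflects these around m̂:
  lower = 2 × 25.35 − 26.63 = 24.07
  upper = 2 × 25.35 − 22.76 = 27.94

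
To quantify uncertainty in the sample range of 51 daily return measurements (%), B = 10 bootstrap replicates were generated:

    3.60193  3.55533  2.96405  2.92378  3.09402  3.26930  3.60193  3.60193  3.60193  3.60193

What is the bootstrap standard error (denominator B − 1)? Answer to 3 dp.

Bootstrap SE is the standard deviation of the 10 replicate ranges.
Mean of replicates: (3.60193 + 3.55533 + 2.96405 + 2.92378 + 3.09402 + 3.26930 + 3.60193 + 3.60193 + 3.60193 + 3.60193) / 10 = 33.816130 / 10 = 3.381613
Sum of squared deviations: (+0.220317)² + (+0.173717)² + (−0.417563)² + (−0.457833)² + (−0.287593)² + (−0.112313)² + (+0.220317)² + (+0.220317)² + (+0.220317)² + (+0.220317)² = 0.752169
Variance = 0.752169 / 9 = 0.083574
SE* = √0.083574

SE* = 0.289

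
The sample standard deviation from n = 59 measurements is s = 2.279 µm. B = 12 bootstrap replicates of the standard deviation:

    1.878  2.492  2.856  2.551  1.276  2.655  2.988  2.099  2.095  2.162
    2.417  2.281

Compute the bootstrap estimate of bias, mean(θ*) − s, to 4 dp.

mean(θ*) = (1.878 + 2.492 + 2.856 + 2.551 + 1.276 + 2.655 + 2.988 + 2.099 + 2.095 + 2.162 + 2.417 + 2.281) / 12 = 2.31250
bias = 2.31250 − 2.279

bias = +0.0335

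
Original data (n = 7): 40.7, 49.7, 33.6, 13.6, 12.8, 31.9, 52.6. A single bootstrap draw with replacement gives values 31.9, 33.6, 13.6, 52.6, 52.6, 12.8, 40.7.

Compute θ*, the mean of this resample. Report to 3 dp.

Mean = (31.9 + 33.6 + 13.6 + 52.6 + 52.6 + 12.8 + 40.7) / 7 = 237.80 / 7 = 33.971

θ* = 33.971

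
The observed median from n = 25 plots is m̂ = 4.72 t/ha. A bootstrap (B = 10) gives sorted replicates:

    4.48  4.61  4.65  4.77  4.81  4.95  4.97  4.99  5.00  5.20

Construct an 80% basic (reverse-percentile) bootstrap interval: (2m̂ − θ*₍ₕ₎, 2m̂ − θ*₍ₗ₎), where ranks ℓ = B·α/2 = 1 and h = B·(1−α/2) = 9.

Percentile endpoints at ranks 1 and 9: θ*₍1₎ = 4.48, θ*₍9₎ = 5.00.
Basic interval reflects these around m̂:
  lower = 2 × 4.72 − 5.00 = 4.44
  upper = 2 × 4.72 − 4.48 = 4.96

(4.44, 4.96)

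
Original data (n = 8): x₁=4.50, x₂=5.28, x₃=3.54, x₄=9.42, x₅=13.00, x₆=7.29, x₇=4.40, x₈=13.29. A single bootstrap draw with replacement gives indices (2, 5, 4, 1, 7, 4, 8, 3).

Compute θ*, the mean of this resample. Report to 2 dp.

Resample values: 5.28, 13.00, 9.42, 4.50, 4.40, 9.42, 13.29, 3.54.
Mean = (5.28 + 13.00 + 9.42 + 4.50 + 4.40 + 9.42 + 13.29 + 3.54) / 8 = 62.850 / 8 = 7.86

θ* = 7.86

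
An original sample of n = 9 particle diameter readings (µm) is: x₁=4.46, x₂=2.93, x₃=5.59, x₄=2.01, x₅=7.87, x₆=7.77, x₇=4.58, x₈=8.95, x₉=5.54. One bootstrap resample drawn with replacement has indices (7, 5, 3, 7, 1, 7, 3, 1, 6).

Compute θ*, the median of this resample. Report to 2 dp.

Resample values: 4.58, 7.87, 5.59, 4.58, 4.46, 4.58, 5.59, 4.46, 7.77.
Sorted: 4.46, 4.46, 4.58, 4.58, 4.58, 5.59, 5.59, 7.77, 7.87
Median = middle value = 4.58

θ* = 4.58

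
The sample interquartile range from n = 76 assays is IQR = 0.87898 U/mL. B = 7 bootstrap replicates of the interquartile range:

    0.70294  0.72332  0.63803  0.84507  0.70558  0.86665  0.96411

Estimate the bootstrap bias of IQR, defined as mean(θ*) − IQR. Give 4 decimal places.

bias = −0.1010

mean(θ*) = (0.70294 + 0.72332 + 0.63803 + 0.84507 + 0.70558 + 0.86665 + 0.96411) / 7 = 0.77796
bias = 0.77796 − 0.87898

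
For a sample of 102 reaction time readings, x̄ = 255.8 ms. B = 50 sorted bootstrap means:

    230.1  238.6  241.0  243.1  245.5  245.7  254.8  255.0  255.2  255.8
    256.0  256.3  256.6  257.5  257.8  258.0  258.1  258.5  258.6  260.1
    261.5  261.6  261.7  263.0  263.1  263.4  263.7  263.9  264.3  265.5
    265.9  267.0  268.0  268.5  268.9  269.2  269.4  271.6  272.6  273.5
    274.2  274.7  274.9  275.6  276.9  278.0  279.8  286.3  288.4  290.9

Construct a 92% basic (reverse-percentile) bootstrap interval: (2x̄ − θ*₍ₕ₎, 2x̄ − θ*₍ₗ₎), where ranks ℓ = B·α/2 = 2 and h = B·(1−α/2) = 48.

Percentile endpoints at ranks 2 and 48: θ*₍2₎ = 238.6, θ*₍48₎ = 286.3.
Basic interval reflects these around x̄:
  lower = 2 × 255.8 − 286.3 = 225.3
  upper = 2 × 255.8 − 238.6 = 273.0

(225.3, 273.0)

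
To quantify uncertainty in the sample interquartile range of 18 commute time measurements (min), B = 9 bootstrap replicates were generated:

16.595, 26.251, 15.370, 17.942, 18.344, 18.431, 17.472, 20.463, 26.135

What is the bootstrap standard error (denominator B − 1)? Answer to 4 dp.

Bootstrap SE is the standard deviation of the 9 replicate interquartile ranges.
Mean of replicates: (16.595 + 26.251 + 15.370 + 17.942 + 18.344 + 18.431 + 17.472 + 20.463 + 26.135) / 9 = 177.00300 / 9 = 19.66700
Sum of squared deviations: (−3.07200)² + (+6.58400)² + (−4.29700)² + (−1.72500)² + (−1.32300)² + (−1.23600)² + (−2.19500)² + (+0.79600)² + (+6.46800)² = 124.79076
Variance = 124.79076 / 8 = 15.59885
SE* = √15.59885

SE* = 3.9495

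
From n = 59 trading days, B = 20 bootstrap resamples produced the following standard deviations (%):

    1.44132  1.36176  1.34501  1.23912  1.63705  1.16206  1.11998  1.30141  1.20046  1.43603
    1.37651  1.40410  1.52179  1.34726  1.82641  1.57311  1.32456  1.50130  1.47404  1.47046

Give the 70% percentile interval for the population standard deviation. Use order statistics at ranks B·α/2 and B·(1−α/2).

(1.20046, 1.52179)

Sorted replicates: 1.11998, 1.16206, 1.20046, 1.23912, 1.30141, 1.32456, 1.34501, 1.34726, 1.36176, 1.37651, 1.40410, 1.43603, 1.44132, 1.47046, 1.47404, 1.50130, 1.52179, 1.57311, 1.63705, 1.82641
α = 0.30; lower rank = 20 × 0.150 = 3; upper rank = 20 × 0.850 = 17.
The 3rd smallest replicate is 1.20046; the 17th is 1.52179.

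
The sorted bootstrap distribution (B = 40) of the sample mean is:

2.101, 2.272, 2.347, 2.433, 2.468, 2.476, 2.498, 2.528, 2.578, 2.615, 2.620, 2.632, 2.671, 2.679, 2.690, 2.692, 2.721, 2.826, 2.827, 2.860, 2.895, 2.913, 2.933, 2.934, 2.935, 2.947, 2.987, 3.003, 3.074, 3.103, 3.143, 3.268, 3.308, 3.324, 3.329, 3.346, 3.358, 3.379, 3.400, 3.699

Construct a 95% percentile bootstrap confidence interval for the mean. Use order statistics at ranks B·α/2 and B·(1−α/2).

(2.101, 3.400)

α = 0.05; lower rank = 40 × 0.025 = 1; upper rank = 40 × 0.975 = 39.
The 1st smallest replicate is 2.101; the 39th is 3.400.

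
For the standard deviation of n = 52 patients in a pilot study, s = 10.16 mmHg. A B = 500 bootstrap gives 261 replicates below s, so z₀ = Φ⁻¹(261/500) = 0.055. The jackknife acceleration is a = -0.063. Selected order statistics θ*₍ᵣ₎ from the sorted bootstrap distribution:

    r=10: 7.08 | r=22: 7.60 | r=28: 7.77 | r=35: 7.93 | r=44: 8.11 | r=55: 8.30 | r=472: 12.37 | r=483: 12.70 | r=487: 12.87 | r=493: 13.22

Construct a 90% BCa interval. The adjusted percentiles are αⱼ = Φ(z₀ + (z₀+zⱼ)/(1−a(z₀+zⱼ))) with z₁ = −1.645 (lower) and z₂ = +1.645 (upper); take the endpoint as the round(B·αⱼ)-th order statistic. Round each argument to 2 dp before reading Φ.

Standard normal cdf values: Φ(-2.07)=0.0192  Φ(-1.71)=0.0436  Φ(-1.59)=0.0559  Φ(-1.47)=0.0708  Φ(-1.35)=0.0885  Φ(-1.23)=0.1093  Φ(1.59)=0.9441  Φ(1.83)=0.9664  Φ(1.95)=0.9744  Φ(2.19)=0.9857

Lower: z₀ + z₁ = 0.055 + (-1.645) = -1.590; 1 − a(z₀+z₁) = 1 − (-0.063)(-1.590) = 0.8998; argument = 0.055 + (-1.590)/0.8998 = -1.7120 → -1.71.
α₁ = Φ(-1.71) = 0.0436; rank = round(500 × 0.0436) = 22; θ*₍22₎ = 7.60.
Upper: z₀ + z₂ = 1.700; 1 − a(z₀+z₂) = 1.1071; argument = 1.5905 → 1.59; α₂ = 0.9441; rank = 472; θ*₍472₎ = 12.37.

(7.60, 12.37)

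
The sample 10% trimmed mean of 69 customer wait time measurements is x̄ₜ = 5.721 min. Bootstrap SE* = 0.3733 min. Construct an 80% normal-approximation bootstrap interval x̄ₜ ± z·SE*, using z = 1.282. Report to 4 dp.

Margin = 1.282 × 0.3733 = 0.47857
Interval: 5.721 ± 0.47857

(5.2424, 6.1996)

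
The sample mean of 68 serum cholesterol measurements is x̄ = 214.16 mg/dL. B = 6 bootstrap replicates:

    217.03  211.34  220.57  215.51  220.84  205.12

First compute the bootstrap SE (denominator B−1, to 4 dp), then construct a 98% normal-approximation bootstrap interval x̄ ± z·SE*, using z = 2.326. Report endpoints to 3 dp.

Mean of replicates = 215.0683; sum of squared deviations = 180.4935; SE* = √(180.4935/5) = 6.0082
Margin = 2.326 × 6.0082 = 13.9751
Interval: 214.16 ± 13.9751

(200.185, 228.135)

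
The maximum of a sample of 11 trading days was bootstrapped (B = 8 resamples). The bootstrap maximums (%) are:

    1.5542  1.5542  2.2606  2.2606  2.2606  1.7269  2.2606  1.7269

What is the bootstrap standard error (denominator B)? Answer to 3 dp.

SE* = 0.316

Bootstrap SE is the standard deviation of the 8 replicate maximums.
Mean of replicates: (1.5542 + 1.5542 + 2.2606 + 2.2606 + 2.2606 + 1.7269 + 2.2606 + 1.7269) / 8 = 15.60460 / 8 = 1.95058
Sum of squared deviations: (−0.39638)² + (−0.39638)² + (+0.31002)² + (+0.31002)² + (+0.31002)² + (−0.22368)² + (+0.31002)² + (−0.22368)² = 0.79875
Variance = 0.79875 / 8 = 0.09984
SE* = √0.09984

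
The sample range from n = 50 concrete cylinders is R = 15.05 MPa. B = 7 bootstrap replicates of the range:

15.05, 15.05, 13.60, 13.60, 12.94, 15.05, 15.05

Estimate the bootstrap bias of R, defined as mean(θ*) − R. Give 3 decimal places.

bias = −0.716

mean(θ*) = (15.05 + 15.05 + 13.60 + 13.60 + 12.94 + 15.05 + 15.05) / 7 = 14.3343
bias = 14.3343 − 15.05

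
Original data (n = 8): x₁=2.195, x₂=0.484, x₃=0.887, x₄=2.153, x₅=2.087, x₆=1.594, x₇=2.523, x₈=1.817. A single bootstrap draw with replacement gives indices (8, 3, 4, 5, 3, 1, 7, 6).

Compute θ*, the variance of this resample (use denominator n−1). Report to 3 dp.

Resample values: 1.817, 0.887, 2.153, 2.087, 0.887, 2.195, 2.523, 1.594.
Mean = 1.7679; sum of squared deviations = 2.5873
s² = 2.5873 / 7 = 0.3696

θ* = 0.370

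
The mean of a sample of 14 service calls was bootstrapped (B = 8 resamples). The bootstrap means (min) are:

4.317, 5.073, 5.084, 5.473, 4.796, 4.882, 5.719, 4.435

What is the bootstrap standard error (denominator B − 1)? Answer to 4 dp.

SE* = 0.4763

Bootstrap SE is the standard deviation of the 8 replicate means.
Mean of replicates: (4.317 + 5.073 + 5.084 + 5.473 + 4.796 + 4.882 + 5.719 + 4.435) / 8 = 39.77900 / 8 = 4.97237
Sum of squared deviations: (−0.65537)² + (+0.10063)² + (+0.11163)² + (+0.50063)² + (−0.17637)² + (−0.09037)² + (+0.74663)² + (−0.53737)² = 1.58822
Variance = 1.58822 / 7 = 0.22689
SE* = √0.22689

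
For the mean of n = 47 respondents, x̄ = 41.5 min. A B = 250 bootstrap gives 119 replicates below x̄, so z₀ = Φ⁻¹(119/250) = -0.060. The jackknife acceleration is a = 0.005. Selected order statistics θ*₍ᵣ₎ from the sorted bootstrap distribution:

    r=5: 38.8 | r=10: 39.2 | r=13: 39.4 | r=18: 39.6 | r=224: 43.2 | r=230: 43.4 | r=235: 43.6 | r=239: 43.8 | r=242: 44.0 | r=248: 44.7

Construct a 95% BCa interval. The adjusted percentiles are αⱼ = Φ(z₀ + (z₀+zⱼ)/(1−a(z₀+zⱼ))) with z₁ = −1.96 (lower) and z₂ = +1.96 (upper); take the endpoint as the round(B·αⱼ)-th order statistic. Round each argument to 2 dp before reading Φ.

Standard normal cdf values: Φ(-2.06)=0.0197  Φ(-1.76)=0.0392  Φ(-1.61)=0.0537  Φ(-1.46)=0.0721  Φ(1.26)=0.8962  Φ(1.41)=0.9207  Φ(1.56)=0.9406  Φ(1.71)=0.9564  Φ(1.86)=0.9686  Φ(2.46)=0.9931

(38.8, 44.0)

Lower: z₀ + z₁ = -0.060 + (-1.960) = -2.020; 1 − a(z₀+z₁) = 1 − (0.005)(-2.020) = 1.0101; argument = -0.060 + (-2.020)/1.0101 = -2.0598 → -2.06.
α₁ = Φ(-2.06) = 0.0197; rank = round(250 × 0.0197) = 5; θ*₍5₎ = 38.8.
Upper: z₀ + z₂ = 1.900; 1 − a(z₀+z₂) = 0.9905; argument = 1.8582 → 1.86; α₂ = 0.9686; rank = 242; θ*₍242₎ = 44.0.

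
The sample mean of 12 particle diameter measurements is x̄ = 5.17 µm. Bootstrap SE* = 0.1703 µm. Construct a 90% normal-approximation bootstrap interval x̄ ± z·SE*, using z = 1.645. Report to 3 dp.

Margin = 1.645 × 0.1703 = 0.2801
Interval: 5.17 ± 0.2801

(4.890, 5.450)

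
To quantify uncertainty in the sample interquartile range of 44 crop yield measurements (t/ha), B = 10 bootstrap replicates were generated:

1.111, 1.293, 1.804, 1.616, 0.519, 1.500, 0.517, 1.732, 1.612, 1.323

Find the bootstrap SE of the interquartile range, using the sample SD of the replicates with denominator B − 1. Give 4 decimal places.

Bootstrap SE is the standard deviation of the 10 replicate interquartile ranges.
Mean of replicates: (1.111 + 1.293 + 1.804 + 1.616 + 0.519 + 1.500 + 0.517 + 1.732 + 1.612 + 1.323) / 10 = 13.02700 / 10 = 1.30270
Sum of squared deviations: (−0.19170)² + (−0.00970)² + (+0.50130)² + (+0.31330)² + (−0.78370)² + (+0.19730)² + (−0.78570)² + (+0.42930)² + (+0.30930)² + (+0.02030)² = 1.93712
Variance = 1.93712 / 9 = 0.21524
SE* = √0.21524

SE* = 0.4639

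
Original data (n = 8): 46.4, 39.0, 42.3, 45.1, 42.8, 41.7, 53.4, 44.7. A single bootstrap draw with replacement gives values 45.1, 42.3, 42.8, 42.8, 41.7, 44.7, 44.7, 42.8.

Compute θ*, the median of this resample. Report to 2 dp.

Sorted: 41.7, 42.3, 42.8, 42.8, 42.8, 44.7, 44.7, 45.1
Median = average of the two middle values = 42.80

θ* = 42.80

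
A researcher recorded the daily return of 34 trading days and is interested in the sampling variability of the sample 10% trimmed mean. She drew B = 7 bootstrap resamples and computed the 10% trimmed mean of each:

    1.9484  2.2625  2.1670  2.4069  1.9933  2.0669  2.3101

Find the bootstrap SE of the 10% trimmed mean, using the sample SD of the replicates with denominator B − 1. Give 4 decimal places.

SE* = 0.1708

Bootstrap SE is the standard deviation of the 7 replicate 10% trimmed means.
Mean of replicates: (1.9484 + 2.2625 + 2.1670 + 2.4069 + 1.9933 + 2.0669 + 2.3101) / 7 = 15.15510 / 7 = 2.16501
Sum of squared deviations: (−0.21661)² + (+0.09749)² + (+0.00199)² + (+0.24189)² + (−0.17171)² + (−0.09811)² + (+0.14509)² = 0.17510
Variance = 0.17510 / 6 = 0.02918
SE* = √0.02918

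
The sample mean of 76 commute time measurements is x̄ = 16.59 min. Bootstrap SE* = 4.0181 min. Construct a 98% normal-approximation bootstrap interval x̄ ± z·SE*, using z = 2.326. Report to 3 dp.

Margin = 2.326 × 4.0181 = 9.3461
Interval: 16.59 ± 9.3461

(7.244, 25.936)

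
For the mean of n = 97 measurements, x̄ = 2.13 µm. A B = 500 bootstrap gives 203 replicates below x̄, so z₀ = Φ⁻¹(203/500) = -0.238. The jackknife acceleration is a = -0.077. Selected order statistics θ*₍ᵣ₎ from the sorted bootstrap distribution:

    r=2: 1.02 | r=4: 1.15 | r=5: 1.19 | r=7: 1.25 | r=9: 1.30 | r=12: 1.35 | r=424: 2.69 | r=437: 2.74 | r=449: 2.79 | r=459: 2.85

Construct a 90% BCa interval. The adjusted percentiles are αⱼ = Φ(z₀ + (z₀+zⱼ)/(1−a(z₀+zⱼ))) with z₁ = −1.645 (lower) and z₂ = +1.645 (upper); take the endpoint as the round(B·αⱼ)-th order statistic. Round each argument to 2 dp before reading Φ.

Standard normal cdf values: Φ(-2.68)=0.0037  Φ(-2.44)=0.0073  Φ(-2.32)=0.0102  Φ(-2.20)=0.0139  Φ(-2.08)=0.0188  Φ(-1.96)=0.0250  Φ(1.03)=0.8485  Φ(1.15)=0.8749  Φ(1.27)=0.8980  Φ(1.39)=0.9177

(1.15, 2.69)

Lower: z₀ + z₁ = -0.238 + (-1.645) = -1.883; 1 − a(z₀+z₁) = 1 − (-0.077)(-1.883) = 0.8550; argument = -0.238 + (-1.883)/0.8550 = -2.4403 → -2.44.
α₁ = Φ(-2.44) = 0.0073; rank = round(500 × 0.0073) = 4; θ*₍4₎ = 1.15.
Upper: z₀ + z₂ = 1.407; 1 − a(z₀+z₂) = 1.1083; argument = 1.0315 → 1.03; α₂ = 0.8485; rank = 424; θ*₍424₎ = 2.69.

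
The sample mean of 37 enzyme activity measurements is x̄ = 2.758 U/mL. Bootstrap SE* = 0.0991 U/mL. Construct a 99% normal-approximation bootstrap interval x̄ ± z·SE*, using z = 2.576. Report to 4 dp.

Margin = 2.576 × 0.0991 = 0.25528
Interval: 2.758 ± 0.25528

(2.5027, 3.0133)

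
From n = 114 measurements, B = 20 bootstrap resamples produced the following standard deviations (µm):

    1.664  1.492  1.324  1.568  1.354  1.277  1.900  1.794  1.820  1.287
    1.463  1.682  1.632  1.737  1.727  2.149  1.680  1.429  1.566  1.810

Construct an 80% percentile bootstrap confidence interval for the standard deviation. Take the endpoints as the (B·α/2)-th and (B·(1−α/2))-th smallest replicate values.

(1.287, 1.820)

Sorted replicates: 1.277, 1.287, 1.324, 1.354, 1.429, 1.463, 1.492, 1.566, 1.568, 1.632, 1.664, 1.680, 1.682, 1.727, 1.737, 1.794, 1.810, 1.820, 1.900, 2.149
α = 0.20; lower rank = 20 × 0.100 = 2; upper rank = 20 × 0.900 = 18.
The 2nd smallest replicate is 1.287; the 18th is 1.820.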